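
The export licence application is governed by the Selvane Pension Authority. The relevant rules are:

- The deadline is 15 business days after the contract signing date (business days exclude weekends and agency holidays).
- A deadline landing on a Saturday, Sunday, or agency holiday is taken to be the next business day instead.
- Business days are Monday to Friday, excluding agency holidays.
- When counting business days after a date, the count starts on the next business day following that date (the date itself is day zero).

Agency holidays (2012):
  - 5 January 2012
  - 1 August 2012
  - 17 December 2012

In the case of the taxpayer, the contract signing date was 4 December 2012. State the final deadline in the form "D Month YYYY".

Counting 15 business days after 4 December 2012 (skipping weekends and listed holidays) reaches 26 December 2012.
26 December 2012 is a Wednesday and not a listed holiday, so it stands.
The final due date is 26 December 2012.

26 December 2012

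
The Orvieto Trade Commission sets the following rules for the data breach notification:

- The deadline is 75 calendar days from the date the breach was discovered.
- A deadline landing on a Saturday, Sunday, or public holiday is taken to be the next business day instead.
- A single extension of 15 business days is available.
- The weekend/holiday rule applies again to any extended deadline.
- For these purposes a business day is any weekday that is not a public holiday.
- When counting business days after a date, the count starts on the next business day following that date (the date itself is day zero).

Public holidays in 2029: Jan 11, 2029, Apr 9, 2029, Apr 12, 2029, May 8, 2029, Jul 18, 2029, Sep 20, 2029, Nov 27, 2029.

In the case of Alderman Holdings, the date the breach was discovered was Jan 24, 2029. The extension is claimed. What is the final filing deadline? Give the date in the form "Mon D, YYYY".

Adding 75 calendar days to Jan 24, 2029 gives Apr 9, 2029.
Apr 9, 2029 falls on a listed holiday. Rolling to the next business day gives Apr 10, 2029, a Tuesday.
Counting 15 further business days from Apr 10, 2029 reaches May 2, 2029.
May 2, 2029 (Wednesday) is already a business day.
The final due date is May 2, 2029.

May 2, 2029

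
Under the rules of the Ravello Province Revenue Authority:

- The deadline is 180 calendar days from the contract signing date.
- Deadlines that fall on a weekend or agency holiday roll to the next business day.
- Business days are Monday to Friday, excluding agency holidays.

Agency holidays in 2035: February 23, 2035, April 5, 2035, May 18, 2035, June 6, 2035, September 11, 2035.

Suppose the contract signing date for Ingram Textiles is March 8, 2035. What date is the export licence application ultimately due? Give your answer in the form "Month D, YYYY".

September 4, 2035

Trigger date March 8, 2035 + 180 calendar days = September 4, 2035.
September 4, 2035 is a Tuesday and not a listed holiday, so it stands.
The final due date is September 4, 2035.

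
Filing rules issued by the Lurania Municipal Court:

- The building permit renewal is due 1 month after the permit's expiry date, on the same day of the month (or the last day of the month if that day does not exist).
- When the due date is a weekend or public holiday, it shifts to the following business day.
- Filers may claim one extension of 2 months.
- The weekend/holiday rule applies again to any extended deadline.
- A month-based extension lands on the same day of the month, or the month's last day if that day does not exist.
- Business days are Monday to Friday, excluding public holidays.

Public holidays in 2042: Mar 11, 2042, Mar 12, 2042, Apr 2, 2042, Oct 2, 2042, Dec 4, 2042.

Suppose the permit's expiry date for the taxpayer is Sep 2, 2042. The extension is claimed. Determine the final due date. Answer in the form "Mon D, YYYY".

Dec 3, 2042

Moving 1 month forward from Sep 2, 2042 on the corresponding day gives Oct 2, 2042.
Oct 2, 2042 falls on a listed holiday. Rolling to the next business day gives Oct 3, 2042, a Friday.
Add 2 months to Oct 3, 2042: Dec 3, 2042.
Dec 3, 2042 (Wednesday) is already a business day.
Final deadline: Dec 3, 2042.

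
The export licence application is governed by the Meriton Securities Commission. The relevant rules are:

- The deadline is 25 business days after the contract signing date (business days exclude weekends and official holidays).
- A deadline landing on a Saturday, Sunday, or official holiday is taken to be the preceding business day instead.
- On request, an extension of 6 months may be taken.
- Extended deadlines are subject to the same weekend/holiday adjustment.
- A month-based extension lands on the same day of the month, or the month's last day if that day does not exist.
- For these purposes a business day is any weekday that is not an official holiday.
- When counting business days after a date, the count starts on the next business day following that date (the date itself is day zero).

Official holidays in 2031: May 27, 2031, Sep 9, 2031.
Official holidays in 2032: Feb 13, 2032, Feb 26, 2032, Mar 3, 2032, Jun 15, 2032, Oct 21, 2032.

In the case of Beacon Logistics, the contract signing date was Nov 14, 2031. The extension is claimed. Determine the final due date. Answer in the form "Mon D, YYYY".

Starting the day after Nov 14, 2031 and counting 25 business days lands on Dec 19, 2031.
Dec 19, 2031 is a Friday and not a listed holiday, so it stands.
The 6 months extension carries Dec 19, 2031 to Jun 19, 2032.
Jun 19, 2032 falls on a Saturday. Rolling to the preceding business day gives Jun 18, 2032, a Friday.
Deadline: Jun 18, 2032.

Jun 18, 2032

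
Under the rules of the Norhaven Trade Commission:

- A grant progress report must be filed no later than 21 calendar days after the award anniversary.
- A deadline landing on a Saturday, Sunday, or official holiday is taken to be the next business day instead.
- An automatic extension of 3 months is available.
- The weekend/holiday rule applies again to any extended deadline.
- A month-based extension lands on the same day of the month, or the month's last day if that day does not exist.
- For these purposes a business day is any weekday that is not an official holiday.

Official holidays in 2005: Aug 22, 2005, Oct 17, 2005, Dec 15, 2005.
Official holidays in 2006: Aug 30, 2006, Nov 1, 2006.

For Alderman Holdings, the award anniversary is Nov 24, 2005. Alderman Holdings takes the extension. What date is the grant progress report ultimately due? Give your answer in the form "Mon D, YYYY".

Mar 16, 2006

From Nov 24, 2005, 21 calendar days later is Dec 15, 2005.
Dec 15, 2005 is a listed holiday, so it moves to the next business day, Dec 16, 2005 (Friday).
The 3 months extension carries Dec 16, 2005 to Mar 16, 2006.
Mar 16, 2006 is a Thursday and not a listed holiday, so it stands.
So the filing is due Mar 16, 2006.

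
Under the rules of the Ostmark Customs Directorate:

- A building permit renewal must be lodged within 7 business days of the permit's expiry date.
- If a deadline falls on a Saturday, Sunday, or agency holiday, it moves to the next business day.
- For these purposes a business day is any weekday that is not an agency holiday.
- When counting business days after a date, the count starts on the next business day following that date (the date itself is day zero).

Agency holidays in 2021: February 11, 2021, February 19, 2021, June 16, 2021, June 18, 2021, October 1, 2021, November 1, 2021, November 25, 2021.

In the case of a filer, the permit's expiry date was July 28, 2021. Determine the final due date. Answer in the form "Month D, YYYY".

Counting 7 business days after July 28, 2021 (skipping weekends and listed holidays) reaches August 6, 2021.
August 6, 2021 falls on a Friday, which is a business day, so no adjustment is needed.
So the filing is due August 6, 2021.

August 6, 2021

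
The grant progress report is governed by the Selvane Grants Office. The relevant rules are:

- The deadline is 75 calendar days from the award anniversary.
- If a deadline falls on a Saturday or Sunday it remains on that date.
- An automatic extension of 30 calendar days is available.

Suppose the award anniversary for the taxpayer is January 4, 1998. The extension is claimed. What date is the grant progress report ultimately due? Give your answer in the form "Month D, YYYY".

April 19, 1998

75 calendar days after January 4, 1998 is March 20, 1998.
No adjustment is made for weekends or holidays, so March 20, 1998 stands.
Applying the 30-calendar-day extension: March 20, 1998 + 30 days = April 19, 1998.
April 19, 1998 falls on a Sunday. The rules make no weekend/holiday allowance, so it remains April 19, 1998.
The final due date is April 19, 1998.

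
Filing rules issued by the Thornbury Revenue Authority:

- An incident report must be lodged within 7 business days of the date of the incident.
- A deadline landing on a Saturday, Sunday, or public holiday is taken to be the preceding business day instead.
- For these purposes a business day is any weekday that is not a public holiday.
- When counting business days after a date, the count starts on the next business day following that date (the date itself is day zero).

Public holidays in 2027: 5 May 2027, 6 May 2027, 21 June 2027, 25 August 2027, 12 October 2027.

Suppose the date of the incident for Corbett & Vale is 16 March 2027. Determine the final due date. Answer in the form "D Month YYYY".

25 March 2027

7 business days after 16 March 2027, excluding weekends and holidays, is 25 March 2027.
Since 25 March 2027 is a Thursday and not a holiday, the date is unchanged.
So the filing is due 25 March 2027.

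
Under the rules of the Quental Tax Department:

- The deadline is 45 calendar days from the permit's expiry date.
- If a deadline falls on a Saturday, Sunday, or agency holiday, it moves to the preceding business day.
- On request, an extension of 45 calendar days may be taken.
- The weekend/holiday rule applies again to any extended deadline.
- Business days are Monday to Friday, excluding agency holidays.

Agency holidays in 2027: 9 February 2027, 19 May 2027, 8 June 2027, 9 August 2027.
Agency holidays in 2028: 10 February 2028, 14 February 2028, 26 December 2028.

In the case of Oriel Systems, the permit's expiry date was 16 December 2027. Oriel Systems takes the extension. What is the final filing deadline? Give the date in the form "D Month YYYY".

Adding 45 calendar days to 16 December 2027 gives 30 January 2028.
30 January 2028 is a Sunday, so it moves to the preceding business day, 28 January 2028 (Friday).
The 45-calendar-day extension moves the deadline from 28 January 2028 to 13 March 2028.
13 March 2028 is a Monday and not a listed holiday, so it stands.
The final due date is 13 March 2028.

13 March 2028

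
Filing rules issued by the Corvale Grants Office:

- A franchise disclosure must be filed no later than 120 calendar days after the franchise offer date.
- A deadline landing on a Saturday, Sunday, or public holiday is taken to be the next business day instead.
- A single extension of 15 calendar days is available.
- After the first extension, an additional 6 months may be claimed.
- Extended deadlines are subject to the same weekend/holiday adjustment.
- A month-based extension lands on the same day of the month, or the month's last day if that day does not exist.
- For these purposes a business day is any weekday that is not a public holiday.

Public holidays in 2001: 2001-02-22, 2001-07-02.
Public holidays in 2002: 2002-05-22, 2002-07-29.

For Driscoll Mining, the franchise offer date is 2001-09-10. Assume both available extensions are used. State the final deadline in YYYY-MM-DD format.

Adding 120 calendar days to 2001-09-10 gives 2002-01-08.
Since 2002-01-08 is a Tuesday and not a holiday, the date is unchanged.
With the 15-day extension, 2002-01-08 becomes 2002-01-23.
2002-01-23 falls on a Wednesday, which is a business day, so no adjustment is needed.
Add 6 months to 2002-01-23: 2002-07-23.
2002-07-23 is a Tuesday and not a listed holiday, so it stands.
So the filing is due 2002-07-23.

2002-07-23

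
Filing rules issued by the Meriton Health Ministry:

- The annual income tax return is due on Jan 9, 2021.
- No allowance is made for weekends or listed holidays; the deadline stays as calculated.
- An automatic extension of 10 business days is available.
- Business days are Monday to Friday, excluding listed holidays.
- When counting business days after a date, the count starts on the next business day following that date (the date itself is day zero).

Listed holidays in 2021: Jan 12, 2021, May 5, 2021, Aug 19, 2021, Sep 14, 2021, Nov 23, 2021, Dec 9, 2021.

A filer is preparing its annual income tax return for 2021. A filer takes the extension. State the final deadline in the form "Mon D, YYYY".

Jan 25, 2021

The statutory due date is Jan 9, 2021.
No adjustment is made for weekends or holidays, so Jan 9, 2021 stands.
Counting 10 further business days from Jan 9, 2021 reaches Jan 25, 2021.
Jan 25, 2021 is a Monday; no weekend or holiday adjustment applies.
Final deadline: Jan 25, 2021.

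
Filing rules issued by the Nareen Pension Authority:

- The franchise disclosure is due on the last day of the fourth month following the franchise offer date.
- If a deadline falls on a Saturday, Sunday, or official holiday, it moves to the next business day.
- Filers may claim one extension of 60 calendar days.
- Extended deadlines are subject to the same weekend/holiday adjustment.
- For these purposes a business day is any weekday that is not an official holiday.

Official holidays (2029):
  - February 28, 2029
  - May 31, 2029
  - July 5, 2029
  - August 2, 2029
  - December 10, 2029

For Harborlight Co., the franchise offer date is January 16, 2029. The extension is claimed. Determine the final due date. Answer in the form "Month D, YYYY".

4 months after January 16, 2029 is May 2029; that month ends on May 31, 2029.
May 31, 2029 falls on a listed holiday. Rolling to the next business day gives June 1, 2029, a Friday.
Add the 60 calendar-day extension to June 1, 2029: July 31, 2029.
July 31, 2029 falls on a Tuesday, which is a business day, so no adjustment is needed.
The final due date is July 31, 2029.

July 31, 2029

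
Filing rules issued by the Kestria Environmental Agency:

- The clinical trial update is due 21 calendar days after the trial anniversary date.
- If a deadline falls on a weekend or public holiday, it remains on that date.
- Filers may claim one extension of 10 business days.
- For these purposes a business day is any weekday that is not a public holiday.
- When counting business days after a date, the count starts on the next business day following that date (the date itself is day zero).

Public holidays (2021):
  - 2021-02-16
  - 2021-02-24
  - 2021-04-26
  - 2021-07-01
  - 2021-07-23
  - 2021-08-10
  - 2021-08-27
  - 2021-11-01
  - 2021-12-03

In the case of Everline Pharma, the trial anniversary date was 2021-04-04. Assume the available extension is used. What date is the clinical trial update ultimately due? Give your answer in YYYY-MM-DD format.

Trigger date 2021-04-04 + 21 calendar days = 2021-04-25.
2021-04-25 is a Sunday; no weekend or holiday adjustment applies.
Counting 10 further business days from 2021-04-25 reaches 2021-05-10.
2021-05-10 is a Monday; no weekend or holiday adjustment applies.
Final deadline: 2021-05-10.

2021-05-10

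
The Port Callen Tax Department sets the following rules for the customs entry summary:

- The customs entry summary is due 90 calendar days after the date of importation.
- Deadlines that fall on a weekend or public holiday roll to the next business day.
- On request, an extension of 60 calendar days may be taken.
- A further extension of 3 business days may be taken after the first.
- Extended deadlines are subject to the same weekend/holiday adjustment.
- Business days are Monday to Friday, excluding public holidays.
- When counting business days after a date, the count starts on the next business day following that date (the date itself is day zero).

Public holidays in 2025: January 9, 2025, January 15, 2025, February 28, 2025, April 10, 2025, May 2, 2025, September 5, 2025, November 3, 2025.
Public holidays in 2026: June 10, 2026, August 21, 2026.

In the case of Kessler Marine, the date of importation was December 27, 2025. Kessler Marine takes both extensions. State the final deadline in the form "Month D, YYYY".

May 29, 2026

Trigger date December 27, 2025 + 90 calendar days = March 27, 2026.
March 27, 2026 falls on a Friday, which is a business day, so no adjustment is needed.
Applying the 60-calendar-day extension: March 27, 2026 + 60 days = May 26, 2026.
Since May 26, 2026 is a Tuesday and not a holiday, the date is unchanged.
The 3-business-day extension runs from May 26, 2026 to May 29, 2026.
May 29, 2026 falls on a Friday, which is a business day, so no adjustment is needed.
So the filing is due May 29, 2026.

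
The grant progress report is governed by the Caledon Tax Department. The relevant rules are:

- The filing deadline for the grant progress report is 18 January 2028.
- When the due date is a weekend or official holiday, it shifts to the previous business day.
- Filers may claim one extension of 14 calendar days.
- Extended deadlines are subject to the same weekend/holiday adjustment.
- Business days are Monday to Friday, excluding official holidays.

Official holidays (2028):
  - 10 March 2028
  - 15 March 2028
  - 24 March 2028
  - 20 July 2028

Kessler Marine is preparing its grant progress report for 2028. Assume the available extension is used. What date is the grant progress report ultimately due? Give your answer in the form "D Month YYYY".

1 February 2028

The stated deadline is 18 January 2028.
18 January 2028 is a Tuesday and not a listed holiday, so it stands.
With the 14-day extension, 18 January 2028 becomes 1 February 2028.
Since 1 February 2028 is a Tuesday and not a holiday, the date is unchanged.
Deadline: 1 February 2028.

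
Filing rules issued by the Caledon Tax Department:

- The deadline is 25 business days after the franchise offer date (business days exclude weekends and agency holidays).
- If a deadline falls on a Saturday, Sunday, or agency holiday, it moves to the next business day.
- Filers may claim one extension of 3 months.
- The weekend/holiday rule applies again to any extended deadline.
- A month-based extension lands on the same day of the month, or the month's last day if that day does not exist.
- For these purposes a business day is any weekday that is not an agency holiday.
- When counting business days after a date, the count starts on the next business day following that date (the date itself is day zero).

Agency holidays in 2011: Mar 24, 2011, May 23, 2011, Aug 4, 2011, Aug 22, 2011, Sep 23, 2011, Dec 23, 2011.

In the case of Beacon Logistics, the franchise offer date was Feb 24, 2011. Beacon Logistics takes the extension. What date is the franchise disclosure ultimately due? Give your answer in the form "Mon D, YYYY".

Counting 25 business days after Feb 24, 2011 (skipping weekends and listed holidays) reaches Apr 1, 2011.
Apr 1, 2011 is a Friday and not a listed holiday, so it stands.
Add 3 months to Apr 1, 2011: Jul 1, 2011.
Since Jul 1, 2011 is a Friday and not a holiday, the date is unchanged.
The final due date is Jul 1, 2011.

Jul 1, 2011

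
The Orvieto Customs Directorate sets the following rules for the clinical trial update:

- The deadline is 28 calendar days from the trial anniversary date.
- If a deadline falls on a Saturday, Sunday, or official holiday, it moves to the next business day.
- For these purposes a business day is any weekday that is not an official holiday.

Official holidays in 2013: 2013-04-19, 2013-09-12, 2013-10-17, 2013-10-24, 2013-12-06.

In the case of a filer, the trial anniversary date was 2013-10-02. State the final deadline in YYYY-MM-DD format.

2013-10-30

From 2013-10-02, 28 calendar days later is 2013-10-30.
2013-10-30 (Wednesday) is already a business day.
So the filing is due 2013-10-30.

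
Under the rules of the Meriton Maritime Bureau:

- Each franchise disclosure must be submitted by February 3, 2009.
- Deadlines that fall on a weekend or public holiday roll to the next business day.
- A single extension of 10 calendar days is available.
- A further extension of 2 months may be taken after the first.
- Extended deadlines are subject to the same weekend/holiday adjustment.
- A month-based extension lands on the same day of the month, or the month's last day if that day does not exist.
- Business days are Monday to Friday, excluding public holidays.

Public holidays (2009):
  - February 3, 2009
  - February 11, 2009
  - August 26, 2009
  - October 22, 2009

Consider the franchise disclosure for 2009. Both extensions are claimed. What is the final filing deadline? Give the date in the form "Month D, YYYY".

Start from the fixed due date, February 3, 2009.
Because February 3, 2009 is a listed holiday, the deadline becomes February 4, 2009 (Wednesday).
Applying the 10-calendar-day extension: February 4, 2009 + 10 days = February 14, 2009.
February 14, 2009 is a Saturday, so it moves to the next business day, February 16, 2009 (Monday).
Applying the 2 months extension: 2 months after February 16, 2009 is April 16, 2009.
April 16, 2009 falls on a Thursday, which is a business day, so no adjustment is needed.
Final deadline: April 16, 2009.

April 16, 2009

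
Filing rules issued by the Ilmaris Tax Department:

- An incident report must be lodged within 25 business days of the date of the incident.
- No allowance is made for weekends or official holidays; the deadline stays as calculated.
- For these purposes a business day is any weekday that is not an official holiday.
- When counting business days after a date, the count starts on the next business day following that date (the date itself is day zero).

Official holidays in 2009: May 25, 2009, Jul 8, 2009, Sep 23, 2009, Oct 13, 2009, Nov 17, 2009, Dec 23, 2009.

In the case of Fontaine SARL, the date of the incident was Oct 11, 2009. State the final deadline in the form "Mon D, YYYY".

25 business days after Oct 11, 2009, excluding weekends and holidays, is Nov 16, 2009.
Nov 16, 2009 falls on a Monday. The rules make no weekend/holiday allowance, so it remains Nov 16, 2009.
Deadline: Nov 16, 2009.

Nov 16, 2009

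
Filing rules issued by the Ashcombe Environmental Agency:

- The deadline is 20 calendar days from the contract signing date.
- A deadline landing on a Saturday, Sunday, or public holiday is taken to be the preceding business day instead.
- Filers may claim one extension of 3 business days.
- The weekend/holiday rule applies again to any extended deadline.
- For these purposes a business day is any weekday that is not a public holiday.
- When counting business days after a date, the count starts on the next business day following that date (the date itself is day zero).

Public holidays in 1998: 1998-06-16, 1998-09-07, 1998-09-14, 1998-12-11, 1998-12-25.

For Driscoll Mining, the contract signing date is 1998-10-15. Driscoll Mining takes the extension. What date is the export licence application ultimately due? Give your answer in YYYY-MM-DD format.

Adding 20 calendar days to 1998-10-15 gives 1998-11-04.
1998-11-04 is a Wednesday and not a listed holiday, so it stands.
Counting 3 further business days from 1998-11-04 reaches 1998-11-09.
1998-11-09 (Monday) is already a business day.
So the filing is due 1998-11-09.

1998-11-09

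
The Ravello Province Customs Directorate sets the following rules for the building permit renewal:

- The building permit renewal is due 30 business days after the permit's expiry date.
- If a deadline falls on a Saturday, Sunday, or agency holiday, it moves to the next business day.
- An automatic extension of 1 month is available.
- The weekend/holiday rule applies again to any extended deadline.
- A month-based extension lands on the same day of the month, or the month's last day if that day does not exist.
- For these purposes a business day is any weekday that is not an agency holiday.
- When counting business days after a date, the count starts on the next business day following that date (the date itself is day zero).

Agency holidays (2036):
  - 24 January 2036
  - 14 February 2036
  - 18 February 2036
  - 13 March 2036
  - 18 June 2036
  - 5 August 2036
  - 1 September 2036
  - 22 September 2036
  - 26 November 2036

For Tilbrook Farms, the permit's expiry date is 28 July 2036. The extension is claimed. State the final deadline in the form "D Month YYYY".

Counting 30 business days after 28 July 2036 (skipping weekends and listed holidays) reaches 10 September 2036.
10 September 2036 falls on a Wednesday, which is a business day, so no adjustment is needed.
Add 1 month to 10 September 2036: 10 October 2036.
10 October 2036 falls on a Friday, which is a business day, so no adjustment is needed.
So the filing is due 10 October 2036.

10 October 2036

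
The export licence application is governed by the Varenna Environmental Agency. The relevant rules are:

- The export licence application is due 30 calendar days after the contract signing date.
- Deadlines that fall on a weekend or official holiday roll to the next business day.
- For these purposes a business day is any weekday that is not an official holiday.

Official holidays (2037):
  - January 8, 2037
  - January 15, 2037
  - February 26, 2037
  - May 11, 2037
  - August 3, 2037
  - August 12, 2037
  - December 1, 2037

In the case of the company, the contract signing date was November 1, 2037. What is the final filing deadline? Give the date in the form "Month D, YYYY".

December 2, 2037

From November 1, 2037, 30 calendar days later is December 1, 2037.
December 1, 2037 is a listed holiday, so it moves to the next business day, December 2, 2037 (Wednesday).
The final due date is December 2, 2037.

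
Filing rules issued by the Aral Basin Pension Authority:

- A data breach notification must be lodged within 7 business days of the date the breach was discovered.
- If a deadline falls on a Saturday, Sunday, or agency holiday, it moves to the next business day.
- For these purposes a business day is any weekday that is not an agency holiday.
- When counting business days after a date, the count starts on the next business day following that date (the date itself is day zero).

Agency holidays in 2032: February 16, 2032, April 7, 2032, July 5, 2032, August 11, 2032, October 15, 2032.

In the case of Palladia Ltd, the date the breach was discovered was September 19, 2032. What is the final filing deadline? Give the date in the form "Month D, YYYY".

September 28, 2032

Counting 7 business days after September 19, 2032 (skipping weekends and listed holidays) reaches September 28, 2032.
Since September 28, 2032 is a Tuesday and not a holiday, the date is unchanged.
Deadline: September 28, 2032.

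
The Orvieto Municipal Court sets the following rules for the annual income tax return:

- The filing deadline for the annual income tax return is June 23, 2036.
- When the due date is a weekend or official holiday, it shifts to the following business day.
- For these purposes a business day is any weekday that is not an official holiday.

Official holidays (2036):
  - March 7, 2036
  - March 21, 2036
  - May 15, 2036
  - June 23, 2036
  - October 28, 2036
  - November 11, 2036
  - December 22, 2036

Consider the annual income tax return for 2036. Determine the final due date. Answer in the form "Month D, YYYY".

The stated deadline is June 23, 2036.
Because June 23, 2036 is a listed holiday, the deadline becomes June 24, 2036 (Tuesday).
So the filing is due June 24, 2036.

June 24, 2036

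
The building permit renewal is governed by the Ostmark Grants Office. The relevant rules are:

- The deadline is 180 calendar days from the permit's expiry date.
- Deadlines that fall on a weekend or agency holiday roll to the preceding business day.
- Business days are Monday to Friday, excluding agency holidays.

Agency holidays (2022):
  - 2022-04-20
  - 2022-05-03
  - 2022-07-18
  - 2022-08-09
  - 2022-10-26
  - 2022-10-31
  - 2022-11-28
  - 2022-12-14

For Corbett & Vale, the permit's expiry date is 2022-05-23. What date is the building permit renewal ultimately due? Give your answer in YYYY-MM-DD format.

2022-11-18

From 2022-05-23, 180 calendar days later is 2022-11-19.
2022-11-19 is a Saturday, so it moves to the preceding business day, 2022-11-18 (Friday).
Deadline: 2022-11-18.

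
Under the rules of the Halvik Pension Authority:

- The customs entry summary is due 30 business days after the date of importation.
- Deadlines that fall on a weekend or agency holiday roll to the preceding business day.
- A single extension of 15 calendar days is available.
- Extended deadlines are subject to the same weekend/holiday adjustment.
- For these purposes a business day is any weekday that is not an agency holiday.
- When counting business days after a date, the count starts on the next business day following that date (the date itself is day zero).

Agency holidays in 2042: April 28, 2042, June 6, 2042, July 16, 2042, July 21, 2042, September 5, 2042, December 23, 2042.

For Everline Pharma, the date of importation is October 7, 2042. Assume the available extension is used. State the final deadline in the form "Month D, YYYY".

December 3, 2042

30 business days after October 7, 2042, excluding weekends and holidays, is November 18, 2042.
November 18, 2042 falls on a Tuesday, which is a business day, so no adjustment is needed.
The 15-calendar-day extension moves the deadline from November 18, 2042 to December 3, 2042.
Since December 3, 2042 is a Wednesday and not a holiday, the date is unchanged.
The final due date is December 3, 2042.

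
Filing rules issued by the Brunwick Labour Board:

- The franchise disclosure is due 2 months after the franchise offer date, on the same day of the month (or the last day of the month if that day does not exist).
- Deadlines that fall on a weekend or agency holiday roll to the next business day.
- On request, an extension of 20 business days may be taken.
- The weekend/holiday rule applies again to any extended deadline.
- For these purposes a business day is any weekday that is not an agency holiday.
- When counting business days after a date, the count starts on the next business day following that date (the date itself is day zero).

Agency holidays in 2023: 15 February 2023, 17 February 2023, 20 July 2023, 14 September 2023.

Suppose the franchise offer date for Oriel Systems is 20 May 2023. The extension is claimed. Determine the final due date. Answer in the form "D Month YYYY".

18 August 2023

2 months from 20 May 2023 is 20 July 2023.
20 July 2023 is a listed holiday; the next business day is 21 July 2023 (Friday).
The 20-business-day extension runs from 21 July 2023 to 18 August 2023.
18 August 2023 falls on a Friday, which is a business day, so no adjustment is needed.
Final deadline: 18 August 2023.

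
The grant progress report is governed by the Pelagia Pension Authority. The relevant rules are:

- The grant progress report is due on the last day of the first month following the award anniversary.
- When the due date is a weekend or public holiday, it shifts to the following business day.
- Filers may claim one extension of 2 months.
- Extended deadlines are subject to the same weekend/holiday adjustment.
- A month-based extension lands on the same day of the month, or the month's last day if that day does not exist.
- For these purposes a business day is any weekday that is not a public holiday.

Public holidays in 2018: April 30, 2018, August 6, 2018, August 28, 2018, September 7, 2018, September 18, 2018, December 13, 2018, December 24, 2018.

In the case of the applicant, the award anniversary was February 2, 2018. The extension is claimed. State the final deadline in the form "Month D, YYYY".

June 4, 2018

The first month after February 2, 2018 is March 2018, whose last day is March 31, 2018.
March 31, 2018 is a Saturday, so it moves to the next business day, April 2, 2018 (Monday).
The 2 months extension carries April 2, 2018 to June 2, 2018.
June 2, 2018 is a Saturday, so it moves to the next business day, June 4, 2018 (Monday).
The final due date is June 4, 2018.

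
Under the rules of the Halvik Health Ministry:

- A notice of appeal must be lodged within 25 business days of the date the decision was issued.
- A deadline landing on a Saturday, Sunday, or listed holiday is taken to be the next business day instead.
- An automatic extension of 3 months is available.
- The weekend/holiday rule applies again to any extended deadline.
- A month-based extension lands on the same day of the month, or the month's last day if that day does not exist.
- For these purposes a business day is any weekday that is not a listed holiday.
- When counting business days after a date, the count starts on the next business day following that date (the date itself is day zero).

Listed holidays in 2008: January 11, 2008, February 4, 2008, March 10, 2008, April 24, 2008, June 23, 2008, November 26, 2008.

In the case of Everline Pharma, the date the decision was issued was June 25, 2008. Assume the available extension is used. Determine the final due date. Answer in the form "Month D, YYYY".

Counting 25 business days after June 25, 2008 (skipping weekends and listed holidays) reaches July 30, 2008.
Since July 30, 2008 is a Wednesday and not a holiday, the date is unchanged.
Add 3 months to July 30, 2008: October 30, 2008.
October 30, 2008 is a Thursday and not a listed holiday, so it stands.
Deadline: October 30, 2008.

October 30, 2008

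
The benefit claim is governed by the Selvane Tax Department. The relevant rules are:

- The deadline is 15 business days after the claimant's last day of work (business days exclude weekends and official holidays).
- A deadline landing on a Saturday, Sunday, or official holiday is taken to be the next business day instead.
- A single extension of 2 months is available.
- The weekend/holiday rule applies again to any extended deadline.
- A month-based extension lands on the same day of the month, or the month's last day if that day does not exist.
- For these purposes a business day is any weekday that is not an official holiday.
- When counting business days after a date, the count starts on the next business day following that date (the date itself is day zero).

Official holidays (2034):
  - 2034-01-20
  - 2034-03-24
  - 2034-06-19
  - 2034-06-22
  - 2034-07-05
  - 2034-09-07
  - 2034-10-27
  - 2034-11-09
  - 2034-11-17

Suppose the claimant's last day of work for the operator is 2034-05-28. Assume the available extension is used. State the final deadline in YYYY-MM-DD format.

2034-08-16

Counting 15 business days after 2034-05-28 (skipping weekends and listed holidays) reaches 2034-06-16.
2034-06-16 falls on a Friday, which is a business day, so no adjustment is needed.
Applying the 2 months extension: 2 months after 2034-06-16 is 2034-08-16.
Since 2034-08-16 is a Wednesday and not a holiday, the date is unchanged.
Deadline: 2034-08-16.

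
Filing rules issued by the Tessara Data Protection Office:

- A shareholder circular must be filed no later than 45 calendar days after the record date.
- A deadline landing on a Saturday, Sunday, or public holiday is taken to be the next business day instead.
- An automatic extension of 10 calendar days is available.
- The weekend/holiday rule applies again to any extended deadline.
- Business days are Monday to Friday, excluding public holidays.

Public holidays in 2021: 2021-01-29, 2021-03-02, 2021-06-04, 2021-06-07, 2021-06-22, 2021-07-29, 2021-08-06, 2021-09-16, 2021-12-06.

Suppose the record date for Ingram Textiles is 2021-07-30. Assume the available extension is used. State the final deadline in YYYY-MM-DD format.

2021-09-23

Trigger date 2021-07-30 + 45 calendar days = 2021-09-13.
2021-09-13 is a Monday and not a listed holiday, so it stands.
With the 10-day extension, 2021-09-13 becomes 2021-09-23.
2021-09-23 is a Thursday and not a listed holiday, so it stands.
Final deadline: 2021-09-23.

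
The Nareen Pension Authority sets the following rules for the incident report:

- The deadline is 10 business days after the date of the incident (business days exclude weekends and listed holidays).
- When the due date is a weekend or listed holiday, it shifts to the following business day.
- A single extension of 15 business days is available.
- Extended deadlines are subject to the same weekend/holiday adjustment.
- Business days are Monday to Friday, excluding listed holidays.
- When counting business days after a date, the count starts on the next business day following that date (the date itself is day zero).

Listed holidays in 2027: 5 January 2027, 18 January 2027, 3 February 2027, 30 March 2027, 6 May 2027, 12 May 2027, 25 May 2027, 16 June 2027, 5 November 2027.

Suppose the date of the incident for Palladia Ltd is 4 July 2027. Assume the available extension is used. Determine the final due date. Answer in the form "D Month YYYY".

6 August 2027

10 business days after 4 July 2027, excluding weekends and holidays, is 16 July 2027.
16 July 2027 falls on a Friday, which is a business day, so no adjustment is needed.
Counting 15 further business days from 16 July 2027 reaches 6 August 2027.
6 August 2027 falls on a Friday, which is a business day, so no adjustment is needed.
Deadline: 6 August 2027.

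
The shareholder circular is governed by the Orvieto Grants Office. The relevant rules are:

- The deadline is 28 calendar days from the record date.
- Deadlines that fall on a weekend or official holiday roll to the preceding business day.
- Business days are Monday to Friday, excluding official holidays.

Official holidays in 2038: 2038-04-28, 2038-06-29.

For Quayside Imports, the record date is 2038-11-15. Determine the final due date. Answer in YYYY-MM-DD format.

2038-12-13

Trigger date 2038-11-15 + 28 calendar days = 2038-12-13.
2038-12-13 is a Monday and not a listed holiday, so it stands.
Deadline: 2038-12-13.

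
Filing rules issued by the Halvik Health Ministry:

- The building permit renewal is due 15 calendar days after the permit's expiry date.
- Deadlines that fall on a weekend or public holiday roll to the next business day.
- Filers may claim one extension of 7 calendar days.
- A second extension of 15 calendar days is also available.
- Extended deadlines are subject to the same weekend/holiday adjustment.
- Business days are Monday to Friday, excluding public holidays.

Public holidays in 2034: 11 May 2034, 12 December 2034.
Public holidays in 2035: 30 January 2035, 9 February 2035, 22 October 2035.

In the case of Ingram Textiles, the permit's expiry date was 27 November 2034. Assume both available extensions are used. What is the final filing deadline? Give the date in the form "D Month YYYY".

Trigger date 27 November 2034 + 15 calendar days = 12 December 2034.
12 December 2034 is a listed holiday; the next business day is 13 December 2034 (Wednesday).
Applying the 7-calendar-day extension: 13 December 2034 + 7 days = 20 December 2034.
20 December 2034 falls on a Wednesday, which is a business day, so no adjustment is needed.
Applying the 15-calendar-day extension: 20 December 2034 + 15 days = 4 January 2035.
4 January 2035 falls on a Thursday, which is a business day, so no adjustment is needed.
The final due date is 4 January 2035.

4 January 2035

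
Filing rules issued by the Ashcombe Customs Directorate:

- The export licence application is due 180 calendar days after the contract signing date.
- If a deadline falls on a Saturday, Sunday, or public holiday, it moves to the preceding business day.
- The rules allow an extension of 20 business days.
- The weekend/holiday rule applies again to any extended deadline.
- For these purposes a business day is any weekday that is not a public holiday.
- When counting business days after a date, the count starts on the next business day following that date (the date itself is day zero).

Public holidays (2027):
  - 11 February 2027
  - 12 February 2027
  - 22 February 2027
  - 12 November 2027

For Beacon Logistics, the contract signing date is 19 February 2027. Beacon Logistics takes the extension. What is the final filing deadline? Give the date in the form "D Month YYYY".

15 September 2027

Trigger date 19 February 2027 + 180 calendar days = 18 August 2027.
18 August 2027 falls on a Wednesday, which is a business day, so no adjustment is needed.
The 20-business-day extension runs from 18 August 2027 to 15 September 2027.
15 September 2027 (Wednesday) is already a business day.
So the filing is due 15 September 2027.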